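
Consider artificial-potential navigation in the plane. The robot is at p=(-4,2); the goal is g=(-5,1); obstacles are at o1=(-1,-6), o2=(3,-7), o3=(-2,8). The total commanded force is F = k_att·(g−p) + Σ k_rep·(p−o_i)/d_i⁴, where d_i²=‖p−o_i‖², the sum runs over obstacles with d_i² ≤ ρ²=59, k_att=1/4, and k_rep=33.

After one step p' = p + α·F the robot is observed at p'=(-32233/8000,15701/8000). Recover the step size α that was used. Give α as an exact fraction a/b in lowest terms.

F_att = 1/4·(g−p) = 1/4·(-1,-1) = (-0.2500,-0.2500)
o1: d²=73 > ρ²=59 → inactive
o2: d²=130 > ρ²=59 → inactive
o3: d²=40 ≤ ρ²=59; F_rep = 33·(-2,-6)/40² = (-0.0413,-0.1237)
F = F_att + ΣF_rep = (-0.2913,-0.3738)
Δp = p'−p = (-0.0291,-0.0374); α = Δx/Fx = (-233/8000) / (-233/800) = 1/10
check: Δy/Fy = (-299/8000) / (-299/800) = 1/10 ✓

α = 1/10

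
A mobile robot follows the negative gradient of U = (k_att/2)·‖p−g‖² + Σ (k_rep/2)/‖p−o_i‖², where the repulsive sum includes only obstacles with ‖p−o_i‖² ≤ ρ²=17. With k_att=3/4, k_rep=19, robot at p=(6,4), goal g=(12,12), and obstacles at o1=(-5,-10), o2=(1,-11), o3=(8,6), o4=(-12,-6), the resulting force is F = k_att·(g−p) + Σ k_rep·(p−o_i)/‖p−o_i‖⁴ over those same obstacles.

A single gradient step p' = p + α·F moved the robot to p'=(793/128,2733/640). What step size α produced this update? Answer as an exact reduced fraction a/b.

F_att = 3/4·(g−p) = 3/4·(6,8) = (4.5000,6.0000)
o1: d²=317 > ρ²=17 → inactive
o2: d²=250 > ρ²=17 → inactive
o3: d²=8 ≤ ρ²=17; F_rep = 19·(-2,-2)/8² = (-0.5938,-0.5938)
o4: d²=424 > ρ²=17 → inactive
F = F_att + ΣF_rep = (3.9062,5.4062)
Δp = p'−p = (0.1953,0.2703); α = Δx/Fx = (25/128) / (125/32) = 1/20
check: Δy/Fy = (173/640) / (173/32) = 1/20 ✓

α = 1/20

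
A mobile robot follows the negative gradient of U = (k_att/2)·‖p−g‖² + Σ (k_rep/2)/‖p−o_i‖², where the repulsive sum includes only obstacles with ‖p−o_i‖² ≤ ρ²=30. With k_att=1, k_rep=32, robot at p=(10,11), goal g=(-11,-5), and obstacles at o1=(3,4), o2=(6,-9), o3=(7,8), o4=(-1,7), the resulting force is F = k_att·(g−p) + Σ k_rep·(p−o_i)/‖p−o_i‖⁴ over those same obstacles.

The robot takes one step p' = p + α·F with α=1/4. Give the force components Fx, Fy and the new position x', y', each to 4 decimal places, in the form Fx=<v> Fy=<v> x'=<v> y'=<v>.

F_att = 1·(g−p) = 1·(-21,-16) = (-21.0000,-16.0000)
o1: d²=98 > ρ²=30 → inactive
o2: d²=416 > ρ²=30 → inactive
o3: d²=18 ≤ ρ²=30; F_rep = 32·(3,3)/18² = (0.2963,0.2963)
o4: d²=137 > ρ²=30 → inactive
F = F_att + ΣF_rep = (-20.7037,-15.7037)
p' = p + 1/4·F = (4.8241,7.0741)

Fx=-20.7037 Fy=-15.7037 x'=4.8241 y'=7.0741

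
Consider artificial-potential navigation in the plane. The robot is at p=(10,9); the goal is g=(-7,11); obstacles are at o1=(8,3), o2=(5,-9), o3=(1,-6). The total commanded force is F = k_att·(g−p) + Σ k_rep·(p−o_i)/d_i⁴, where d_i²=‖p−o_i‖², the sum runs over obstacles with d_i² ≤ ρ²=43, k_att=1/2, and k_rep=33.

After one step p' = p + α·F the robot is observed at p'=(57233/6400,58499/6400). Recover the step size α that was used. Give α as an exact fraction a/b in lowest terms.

F_att = 1/2·(g−p) = 1/2·(-17,2) = (-8.5000,1.0000)
o1: d²=40 ≤ ρ²=43; F_rep = 33·(2,6)/40² = (0.0413,0.1237)
o2: d²=349 > ρ²=43 → inactive
o3: d²=306 > ρ²=43 → inactive
F = F_att + ΣF_rep = (-8.4588,1.1238)
Δp = p'−p = (-1.0573,0.1405); α = Δx/Fx = (-6767/6400) / (-6767/800) = 1/8
check: Δy/Fy = (899/6400) / (899/800) = 1/8 ✓

α = 1/8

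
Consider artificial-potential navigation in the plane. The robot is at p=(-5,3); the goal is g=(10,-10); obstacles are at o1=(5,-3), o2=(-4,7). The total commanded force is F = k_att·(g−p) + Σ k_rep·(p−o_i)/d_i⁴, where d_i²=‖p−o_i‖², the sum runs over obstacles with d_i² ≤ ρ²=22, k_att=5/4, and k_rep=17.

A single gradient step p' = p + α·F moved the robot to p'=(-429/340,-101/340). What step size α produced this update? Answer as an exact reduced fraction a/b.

F_att = 5/4·(g−p) = 5/4·(15,-13) = (18.7500,-16.2500)
o1: d²=136 > ρ²=22 → inactive
o2: d²=17 ≤ ρ²=22; F_rep = 17·(-1,-4)/17² = (-0.0588,-0.2353)
F = F_att + ΣF_rep = (18.6912,-16.4853)
Δp = p'−p = (3.7382,-3.2971); α = Δx/Fx = (1271/340) / (1271/68) = 1/5
check: Δy/Fy = (-1121/340) / (-1121/68) = 1/5 ✓

α = 1/5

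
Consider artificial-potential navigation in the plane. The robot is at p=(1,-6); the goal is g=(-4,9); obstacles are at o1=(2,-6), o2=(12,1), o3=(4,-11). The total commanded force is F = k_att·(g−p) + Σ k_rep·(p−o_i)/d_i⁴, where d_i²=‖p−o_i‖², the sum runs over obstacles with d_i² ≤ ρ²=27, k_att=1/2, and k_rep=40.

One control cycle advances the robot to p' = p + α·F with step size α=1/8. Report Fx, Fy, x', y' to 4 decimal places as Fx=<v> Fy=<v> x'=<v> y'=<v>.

Fx=-42.5000 Fy=7.5000 x'=-4.3125 y'=-5.0625

F_att = 1/2·(g−p) = 1/2·(-5,15) = (-2.5000,7.5000)
o1: d²=1 ≤ ρ²=27; F_rep = 40·(-1,0)/1² = (-40.0000,0.0000)
o2: d²=170 > ρ²=27 → inactive
o3: d²=34 > ρ²=27 → inactive
F = F_att + ΣF_rep = (-42.5000,7.5000)
p' = p + 1/8·F = (-4.3125,-5.0625)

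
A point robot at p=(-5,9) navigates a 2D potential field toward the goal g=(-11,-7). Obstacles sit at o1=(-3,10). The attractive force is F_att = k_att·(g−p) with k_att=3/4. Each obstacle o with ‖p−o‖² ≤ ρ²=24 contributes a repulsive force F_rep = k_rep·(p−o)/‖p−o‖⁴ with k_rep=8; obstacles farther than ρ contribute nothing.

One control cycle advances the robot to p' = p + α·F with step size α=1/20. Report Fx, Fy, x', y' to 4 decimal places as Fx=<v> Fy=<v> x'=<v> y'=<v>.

F_att = 3/4·(g−p) = 3/4·(-6,-16) = (-4.5000,-12.0000)
o1: d²=5 ≤ ρ²=24; F_rep = 8·(-2,-1)/5² = (-0.6400,-0.3200)
F = F_att + ΣF_rep = (-5.1400,-12.3200)
p' = p + 1/20·F = (-5.2570,8.3840)

Fx=-5.1400 Fy=-12.3200 x'=-5.2570 y'=8.3840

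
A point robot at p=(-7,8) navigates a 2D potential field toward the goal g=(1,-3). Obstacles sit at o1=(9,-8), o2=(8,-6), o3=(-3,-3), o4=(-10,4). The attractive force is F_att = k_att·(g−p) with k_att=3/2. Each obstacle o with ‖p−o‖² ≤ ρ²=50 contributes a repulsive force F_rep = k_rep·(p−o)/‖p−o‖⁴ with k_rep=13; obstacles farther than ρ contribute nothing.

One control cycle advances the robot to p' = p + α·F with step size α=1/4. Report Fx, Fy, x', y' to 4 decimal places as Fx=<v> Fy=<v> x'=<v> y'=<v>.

F_att = 3/2·(g−p) = 3/2·(8,-11) = (12.0000,-16.5000)
o1: d²=512 > ρ²=50 → inactive
o2: d²=421 > ρ²=50 → inactive
o3: d²=137 > ρ²=50 → inactive
o4: d²=25 ≤ ρ²=50; F_rep = 13·(3,4)/25² = (0.0624,0.0832)
F = F_att + ΣF_rep = (12.0624,-16.4168)
p' = p + 1/4·F = (-3.9844,3.8958)

Fx=12.0624 Fy=-16.4168 x'=-3.9844 y'=3.8958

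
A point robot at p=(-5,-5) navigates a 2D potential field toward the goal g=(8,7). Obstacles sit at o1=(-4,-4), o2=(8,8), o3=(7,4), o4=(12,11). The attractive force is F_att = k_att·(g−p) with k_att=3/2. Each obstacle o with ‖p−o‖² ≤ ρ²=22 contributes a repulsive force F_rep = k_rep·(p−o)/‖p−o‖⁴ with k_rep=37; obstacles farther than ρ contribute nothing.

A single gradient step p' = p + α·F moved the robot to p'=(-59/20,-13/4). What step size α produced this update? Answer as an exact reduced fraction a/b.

F_att = 3/2·(g−p) = 3/2·(13,12) = (19.5000,18.0000)
o1: d²=2 ≤ ρ²=22; F_rep = 37·(-1,-1)/2² = (-9.2500,-9.2500)
o2: d²=338 > ρ²=22 → inactive
o3: d²=225 > ρ²=22 → inactive
o4: d²=545 > ρ²=22 → inactive
F = F_att + ΣF_rep = (10.2500,8.7500)
Δp = p'−p = (2.0500,1.7500); α = Δx/Fx = (41/20) / (41/4) = 1/5
check: Δy/Fy = (7/4) / (35/4) = 1/5 ✓

α = 1/5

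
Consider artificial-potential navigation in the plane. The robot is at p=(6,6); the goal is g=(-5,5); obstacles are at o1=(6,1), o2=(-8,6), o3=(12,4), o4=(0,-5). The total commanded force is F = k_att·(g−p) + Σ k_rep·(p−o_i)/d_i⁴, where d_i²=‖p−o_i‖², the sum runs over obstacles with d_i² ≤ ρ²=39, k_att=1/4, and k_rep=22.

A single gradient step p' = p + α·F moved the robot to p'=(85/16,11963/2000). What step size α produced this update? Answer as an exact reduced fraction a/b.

α = 1/4

F_att = 1/4·(g−p) = 1/4·(-11,-1) = (-2.7500,-0.2500)
o1: d²=25 ≤ ρ²=39; F_rep = 22·(0,5)/25² = (0.0000,0.1760)
o2: d²=196 > ρ²=39 → inactive
o3: d²=40 > ρ²=39 → inactive
o4: d²=157 > ρ²=39 → inactive
F = F_att + ΣF_rep = (-2.7500,-0.0740)
Δp = p'−p = (-0.6875,-0.0185); α = Δx/Fx = (-11/16) / (-11/4) = 1/4
check: Δy/Fy = (-37/2000) / (-37/500) = 1/4 ✓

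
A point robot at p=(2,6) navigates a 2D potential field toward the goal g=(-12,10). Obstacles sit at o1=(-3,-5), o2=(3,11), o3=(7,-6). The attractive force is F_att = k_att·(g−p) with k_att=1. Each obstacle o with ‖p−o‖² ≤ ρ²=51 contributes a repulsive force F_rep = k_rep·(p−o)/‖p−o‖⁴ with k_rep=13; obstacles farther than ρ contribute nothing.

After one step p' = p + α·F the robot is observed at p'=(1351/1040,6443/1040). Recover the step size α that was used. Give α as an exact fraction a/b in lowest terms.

F_att = 1·(g−p) = 1·(-14,4) = (-14.0000,4.0000)
o1: d²=146 > ρ²=51 → inactive
o2: d²=26 ≤ ρ²=51; F_rep = 13·(-1,-5)/26² = (-0.0192,-0.0962)
o3: d²=169 > ρ²=51 → inactive
F = F_att + ΣF_rep = (-14.0192,3.9038)
Δp = p'−p = (-0.7010,0.1952); α = Δx/Fx = (-729/1040) / (-729/52) = 1/20
check: Δy/Fy = (203/1040) / (203/52) = 1/20 ✓

α = 1/20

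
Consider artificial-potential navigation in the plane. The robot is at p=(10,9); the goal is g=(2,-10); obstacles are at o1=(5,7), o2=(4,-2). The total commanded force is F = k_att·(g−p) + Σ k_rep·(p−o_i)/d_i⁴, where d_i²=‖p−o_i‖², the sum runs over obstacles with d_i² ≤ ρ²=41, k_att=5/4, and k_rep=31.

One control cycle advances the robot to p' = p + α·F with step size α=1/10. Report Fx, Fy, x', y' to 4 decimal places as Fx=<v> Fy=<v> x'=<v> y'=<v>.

F_att = 5/4·(g−p) = 5/4·(-8,-19) = (-10.0000,-23.7500)
o1: d²=29 ≤ ρ²=41; F_rep = 31·(5,2)/29² = (0.1843,0.0737)
o2: d²=157 > ρ²=41 → inactive
F = F_att + ΣF_rep = (-9.8157,-23.6763)
p' = p + 1/10·F = (9.0184,6.6324)

Fx=-9.8157 Fy=-23.6763 x'=9.0184 y'=6.6324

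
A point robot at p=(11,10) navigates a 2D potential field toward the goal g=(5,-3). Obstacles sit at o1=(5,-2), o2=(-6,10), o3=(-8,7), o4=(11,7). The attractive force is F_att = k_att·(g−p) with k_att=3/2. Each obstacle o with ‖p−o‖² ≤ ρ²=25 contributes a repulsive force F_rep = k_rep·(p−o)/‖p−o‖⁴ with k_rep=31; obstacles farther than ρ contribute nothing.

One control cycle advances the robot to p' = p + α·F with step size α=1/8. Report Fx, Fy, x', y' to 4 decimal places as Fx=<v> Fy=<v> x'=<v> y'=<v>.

F_att = 3/2·(g−p) = 3/2·(-6,-13) = (-9.0000,-19.5000)
o1: d²=180 > ρ²=25 → inactive
o2: d²=289 > ρ²=25 → inactive
o3: d²=370 > ρ²=25 → inactive
o4: d²=9 ≤ ρ²=25; F_rep = 31·(0,3)/9² = (0.0000,1.1481)
F = F_att + ΣF_rep = (-9.0000,-18.3519)
p' = p + 1/8·F = (9.8750,7.7060)

Fx=-9.0000 Fy=-18.3519 x'=9.8750 y'=7.7060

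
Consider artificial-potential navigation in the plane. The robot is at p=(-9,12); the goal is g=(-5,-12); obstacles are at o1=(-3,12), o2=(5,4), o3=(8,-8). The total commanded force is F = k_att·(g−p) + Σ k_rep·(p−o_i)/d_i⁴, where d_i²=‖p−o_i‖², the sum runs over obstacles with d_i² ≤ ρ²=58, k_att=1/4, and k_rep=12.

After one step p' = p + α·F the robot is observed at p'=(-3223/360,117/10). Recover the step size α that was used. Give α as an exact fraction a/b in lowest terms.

α = 1/20

F_att = 1/4·(g−p) = 1/4·(4,-24) = (1.0000,-6.0000)
o1: d²=36 ≤ ρ²=58; F_rep = 12·(-6,0)/36² = (-0.0556,0.0000)
o2: d²=260 > ρ²=58 → inactive
o3: d²=689 > ρ²=58 → inactive
F = F_att + ΣF_rep = (0.9444,-6.0000)
Δp = p'−p = (0.0472,-0.3000); α = Δx/Fx = (17/360) / (17/18) = 1/20
check: Δy/Fy = (-3/10) / (-6) = 1/20 ✓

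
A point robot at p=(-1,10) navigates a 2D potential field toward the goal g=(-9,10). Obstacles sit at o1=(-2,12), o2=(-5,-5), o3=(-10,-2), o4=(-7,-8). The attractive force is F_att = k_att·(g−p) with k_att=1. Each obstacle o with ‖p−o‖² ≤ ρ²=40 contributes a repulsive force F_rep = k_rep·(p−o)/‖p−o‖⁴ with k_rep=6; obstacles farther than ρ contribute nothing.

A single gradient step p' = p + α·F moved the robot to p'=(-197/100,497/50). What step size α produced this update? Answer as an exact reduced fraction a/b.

F_att = 1·(g−p) = 1·(-8,0) = (-8.0000,0.0000)
o1: d²=5 ≤ ρ²=40; F_rep = 6·(1,-2)/5² = (0.2400,-0.4800)
o2: d²=241 > ρ²=40 → inactive
o3: d²=225 > ρ²=40 → inactive
o4: d²=360 > ρ²=40 → inactive
F = F_att + ΣF_rep = (-7.7600,-0.4800)
Δp = p'−p = (-0.9700,-0.0600); α = Δx/Fx = (-97/100) / (-194/25) = 1/8
check: Δy/Fy = (-3/50) / (-12/25) = 1/8 ✓

α = 1/8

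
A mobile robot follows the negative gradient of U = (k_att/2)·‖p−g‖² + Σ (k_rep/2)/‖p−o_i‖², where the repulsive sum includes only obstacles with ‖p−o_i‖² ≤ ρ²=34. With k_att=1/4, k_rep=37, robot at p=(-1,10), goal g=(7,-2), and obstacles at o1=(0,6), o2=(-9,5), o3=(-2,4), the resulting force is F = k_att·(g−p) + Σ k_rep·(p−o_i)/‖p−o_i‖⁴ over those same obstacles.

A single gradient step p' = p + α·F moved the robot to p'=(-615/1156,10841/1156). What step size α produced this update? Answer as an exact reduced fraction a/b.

α = 1/4

F_att = 1/4·(g−p) = 1/4·(8,-12) = (2.0000,-3.0000)
o1: d²=17 ≤ ρ²=34; F_rep = 37·(-1,4)/17² = (-0.1280,0.5121)
o2: d²=89 > ρ²=34 → inactive
o3: d²=37 > ρ²=34 → inactive
F = F_att + ΣF_rep = (1.8720,-2.4879)
Δp = p'−p = (0.4680,-0.6220); α = Δx/Fx = (541/1156) / (541/289) = 1/4
check: Δy/Fy = (-719/1156) / (-719/289) = 1/4 ✓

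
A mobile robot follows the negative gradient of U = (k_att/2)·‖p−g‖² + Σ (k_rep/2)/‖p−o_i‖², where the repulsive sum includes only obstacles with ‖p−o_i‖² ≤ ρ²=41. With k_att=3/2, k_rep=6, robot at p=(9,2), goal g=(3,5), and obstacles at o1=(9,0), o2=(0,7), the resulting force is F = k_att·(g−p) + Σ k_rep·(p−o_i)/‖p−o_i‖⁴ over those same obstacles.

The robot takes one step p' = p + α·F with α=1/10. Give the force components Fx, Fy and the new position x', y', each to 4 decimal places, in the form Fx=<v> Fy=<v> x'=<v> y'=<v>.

F_att = 3/2·(g−p) = 3/2·(-6,3) = (-9.0000,4.5000)
o1: d²=4 ≤ ρ²=41; F_rep = 6·(0,2)/4² = (0.0000,0.7500)
o2: d²=106 > ρ²=41 → inactive
F = F_att + ΣF_rep = (-9.0000,5.2500)
p' = p + 1/10·F = (8.1000,2.5250)

Fx=-9.0000 Fy=5.2500 x'=8.1000 y'=2.5250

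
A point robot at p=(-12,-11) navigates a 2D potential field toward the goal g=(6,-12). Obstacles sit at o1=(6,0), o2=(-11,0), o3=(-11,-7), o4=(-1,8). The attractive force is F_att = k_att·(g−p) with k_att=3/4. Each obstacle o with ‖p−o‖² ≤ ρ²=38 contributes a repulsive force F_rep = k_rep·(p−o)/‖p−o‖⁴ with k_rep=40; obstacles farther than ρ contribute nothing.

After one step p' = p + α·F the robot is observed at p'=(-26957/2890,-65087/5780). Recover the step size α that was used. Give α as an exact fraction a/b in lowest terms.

F_att = 3/4·(g−p) = 3/4·(18,-1) = (13.5000,-0.7500)
o1: d²=445 > ρ²=38 → inactive
o2: d²=122 > ρ²=38 → inactive
o3: d²=17 ≤ ρ²=38; F_rep = 40·(-1,-4)/17² = (-0.1384,-0.5536)
o4: d²=482 > ρ²=38 → inactive
F = F_att + ΣF_rep = (13.3616,-1.3036)
Δp = p'−p = (2.6723,-0.2607); α = Δx/Fx = (7723/2890) / (7723/578) = 1/5
check: Δy/Fy = (-1507/5780) / (-1507/1156) = 1/5 ✓

α = 1/5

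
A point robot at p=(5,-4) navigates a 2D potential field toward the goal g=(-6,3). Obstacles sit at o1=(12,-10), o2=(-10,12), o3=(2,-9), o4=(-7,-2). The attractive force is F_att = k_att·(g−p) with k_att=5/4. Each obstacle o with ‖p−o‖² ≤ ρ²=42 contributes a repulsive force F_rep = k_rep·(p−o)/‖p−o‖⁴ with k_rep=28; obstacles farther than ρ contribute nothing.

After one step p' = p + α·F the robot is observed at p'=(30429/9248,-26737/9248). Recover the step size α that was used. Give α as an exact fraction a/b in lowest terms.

α = 1/8

F_att = 5/4·(g−p) = 5/4·(-11,7) = (-13.7500,8.7500)
o1: d²=85 > ρ²=42 → inactive
o2: d²=481 > ρ²=42 → inactive
o3: d²=34 ≤ ρ²=42; F_rep = 28·(3,5)/34² = (0.0727,0.1211)
o4: d²=148 > ρ²=42 → inactive
F = F_att + ΣF_rep = (-13.6773,8.8711)
Δp = p'−p = (-1.7097,1.1089); α = Δx/Fx = (-15811/9248) / (-15811/1156) = 1/8
check: Δy/Fy = (10255/9248) / (10255/1156) = 1/8 ✓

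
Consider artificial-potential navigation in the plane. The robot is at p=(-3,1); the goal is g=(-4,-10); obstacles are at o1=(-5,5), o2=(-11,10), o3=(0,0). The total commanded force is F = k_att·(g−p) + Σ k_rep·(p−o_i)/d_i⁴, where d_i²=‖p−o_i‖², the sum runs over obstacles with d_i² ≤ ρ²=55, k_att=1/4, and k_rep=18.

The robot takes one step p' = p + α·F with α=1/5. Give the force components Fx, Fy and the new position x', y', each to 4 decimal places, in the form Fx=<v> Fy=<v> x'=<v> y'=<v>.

Fx=-0.7000 Fy=-2.7500 x'=-3.1400 y'=0.4500

F_att = 1/4·(g−p) = 1/4·(-1,-11) = (-0.2500,-2.7500)
o1: d²=20 ≤ ρ²=55; F_rep = 18·(2,-4)/20² = (0.0900,-0.1800)
o2: d²=145 > ρ²=55 → inactive
o3: d²=10 ≤ ρ²=55; F_rep = 18·(-3,1)/10² = (-0.5400,0.1800)
F = F_att + ΣF_rep = (-0.7000,-2.7500)
p' = p + 1/5·F = (-3.1400,0.4500)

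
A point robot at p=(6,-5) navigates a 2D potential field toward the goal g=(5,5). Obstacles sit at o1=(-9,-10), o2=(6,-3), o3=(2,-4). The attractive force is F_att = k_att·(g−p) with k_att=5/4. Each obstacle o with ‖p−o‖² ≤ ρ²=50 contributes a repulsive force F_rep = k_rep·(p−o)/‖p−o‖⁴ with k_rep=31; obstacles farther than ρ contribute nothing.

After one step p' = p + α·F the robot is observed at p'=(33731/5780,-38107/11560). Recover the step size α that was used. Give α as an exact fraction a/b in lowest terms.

α = 1/5

F_att = 5/4·(g−p) = 5/4·(-1,10) = (-1.2500,12.5000)
o1: d²=250 > ρ²=50 → inactive
o2: d²=4 ≤ ρ²=50; F_rep = 31·(0,-2)/4² = (0.0000,-3.8750)
o3: d²=17 ≤ ρ²=50; F_rep = 31·(4,-1)/17² = (0.4291,-0.1073)
F = F_att + ΣF_rep = (-0.8209,8.5177)
Δp = p'−p = (-0.1642,1.7035); α = Δx/Fx = (-949/5780) / (-949/1156) = 1/5
check: Δy/Fy = (19693/11560) / (19693/2312) = 1/5 ✓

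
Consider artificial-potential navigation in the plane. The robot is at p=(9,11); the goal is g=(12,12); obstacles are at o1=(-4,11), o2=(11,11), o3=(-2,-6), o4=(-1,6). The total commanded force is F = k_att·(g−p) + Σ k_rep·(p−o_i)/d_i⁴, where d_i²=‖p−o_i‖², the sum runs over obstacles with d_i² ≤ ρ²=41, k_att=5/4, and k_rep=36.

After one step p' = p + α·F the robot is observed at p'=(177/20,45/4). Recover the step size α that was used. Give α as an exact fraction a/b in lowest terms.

F_att = 5/4·(g−p) = 5/4·(3,1) = (3.7500,1.2500)
o1: d²=169 > ρ²=41 → inactive
o2: d²=4 ≤ ρ²=41; F_rep = 36·(-2,0)/4² = (-4.5000,0.0000)
o3: d²=410 > ρ²=41 → inactive
o4: d²=125 > ρ²=41 → inactive
F = F_att + ΣF_rep = (-0.7500,1.2500)
Δp = p'−p = (-0.1500,0.2500); α = Δx/Fx = (-3/20) / (-3/4) = 1/5
check: Δy/Fy = (1/4) / (5/4) = 1/5 ✓

α = 1/5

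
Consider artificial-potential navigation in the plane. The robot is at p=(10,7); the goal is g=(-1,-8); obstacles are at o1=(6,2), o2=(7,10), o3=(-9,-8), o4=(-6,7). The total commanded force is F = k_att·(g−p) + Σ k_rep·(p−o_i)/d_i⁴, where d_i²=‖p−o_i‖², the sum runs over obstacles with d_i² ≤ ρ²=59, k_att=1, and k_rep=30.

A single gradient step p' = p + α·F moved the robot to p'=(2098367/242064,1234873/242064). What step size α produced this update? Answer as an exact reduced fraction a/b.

α = 1/8

F_att = 1·(g−p) = 1·(-11,-15) = (-11.0000,-15.0000)
o1: d²=41 ≤ ρ²=59; F_rep = 30·(4,5)/41² = (0.0714,0.0892)
o2: d²=18 ≤ ρ²=59; F_rep = 30·(3,-3)/18² = (0.2778,-0.2778)
o3: d²=586 > ρ²=59 → inactive
o4: d²=256 > ρ²=59 → inactive
F = F_att + ΣF_rep = (-10.6508,-15.1885)
Δp = p'−p = (-1.3314,-1.8986); α = Δx/Fx = (-322273/242064) / (-322273/30258) = 1/8
check: Δy/Fy = (-459575/242064) / (-459575/30258) = 1/8 ✓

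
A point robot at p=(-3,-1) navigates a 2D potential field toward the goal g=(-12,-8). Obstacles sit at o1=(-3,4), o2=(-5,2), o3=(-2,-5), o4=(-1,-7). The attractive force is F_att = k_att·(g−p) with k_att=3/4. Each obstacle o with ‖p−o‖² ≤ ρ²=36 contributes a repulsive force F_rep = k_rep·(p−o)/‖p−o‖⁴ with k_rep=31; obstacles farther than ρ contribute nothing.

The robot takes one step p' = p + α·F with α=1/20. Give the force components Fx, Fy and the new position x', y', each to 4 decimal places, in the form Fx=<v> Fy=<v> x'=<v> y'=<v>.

F_att = 3/4·(g−p) = 3/4·(-9,-7) = (-6.7500,-5.2500)
o1: d²=25 ≤ ρ²=36; F_rep = 31·(0,-5)/25² = (0.0000,-0.2480)
o2: d²=13 ≤ ρ²=36; F_rep = 31·(2,-3)/13² = (0.3669,-0.5503)
o3: d²=17 ≤ ρ²=36; F_rep = 31·(-1,4)/17² = (-0.1073,0.4291)
o4: d²=40 > ρ²=36 → inactive
F = F_att + ΣF_rep = (-6.4904,-5.6192)
p' = p + 1/20·F = (-3.3245,-1.2810)

Fx=-6.4904 Fy=-5.6192 x'=-3.3245 y'=-1.2810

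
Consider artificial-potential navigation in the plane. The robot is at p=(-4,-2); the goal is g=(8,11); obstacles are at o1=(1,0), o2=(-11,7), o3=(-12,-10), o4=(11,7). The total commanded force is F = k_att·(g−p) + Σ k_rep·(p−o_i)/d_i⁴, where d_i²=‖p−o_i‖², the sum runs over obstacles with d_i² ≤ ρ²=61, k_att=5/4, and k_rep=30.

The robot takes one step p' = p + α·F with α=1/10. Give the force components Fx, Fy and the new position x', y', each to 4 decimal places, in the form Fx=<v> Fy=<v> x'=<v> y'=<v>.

F_att = 5/4·(g−p) = 5/4·(12,13) = (15.0000,16.2500)
o1: d²=29 ≤ ρ²=61; F_rep = 30·(-5,-2)/29² = (-0.1784,-0.0713)
o2: d²=130 > ρ²=61 → inactive
o3: d²=128 > ρ²=61 → inactive
o4: d²=306 > ρ²=61 → inactive
F = F_att + ΣF_rep = (14.8216,16.1787)
p' = p + 1/10·F = (-2.5178,-0.3821)

Fx=14.8216 Fy=16.1787 x'=-2.5178 y'=-0.3821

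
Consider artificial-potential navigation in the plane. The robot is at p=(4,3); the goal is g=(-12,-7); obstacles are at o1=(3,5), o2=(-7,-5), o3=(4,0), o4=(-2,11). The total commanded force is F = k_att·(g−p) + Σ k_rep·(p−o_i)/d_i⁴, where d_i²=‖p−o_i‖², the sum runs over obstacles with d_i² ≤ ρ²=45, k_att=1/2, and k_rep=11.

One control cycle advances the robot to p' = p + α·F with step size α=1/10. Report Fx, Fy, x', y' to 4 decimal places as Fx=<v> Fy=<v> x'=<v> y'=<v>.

F_att = 1/2·(g−p) = 1/2·(-16,-10) = (-8.0000,-5.0000)
o1: d²=5 ≤ ρ²=45; F_rep = 11·(1,-2)/5² = (0.4400,-0.8800)
o2: d²=185 > ρ²=45 → inactive
o3: d²=9 ≤ ρ²=45; F_rep = 11·(0,3)/9² = (0.0000,0.4074)
o4: d²=100 > ρ²=45 → inactive
F = F_att + ΣF_rep = (-7.5600,-5.4726)
p' = p + 1/10·F = (3.2440,2.4527)

Fx=-7.5600 Fy=-5.4726 x'=3.2440 y'=2.4527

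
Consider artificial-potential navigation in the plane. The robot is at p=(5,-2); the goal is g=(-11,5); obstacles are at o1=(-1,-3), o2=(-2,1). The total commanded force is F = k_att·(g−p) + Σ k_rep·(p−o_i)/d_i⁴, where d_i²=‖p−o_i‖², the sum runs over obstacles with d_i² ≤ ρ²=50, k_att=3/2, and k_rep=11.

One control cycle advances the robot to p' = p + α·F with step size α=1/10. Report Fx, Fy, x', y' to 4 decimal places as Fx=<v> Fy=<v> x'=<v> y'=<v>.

Fx=-23.9518 Fy=10.5080 x'=2.6048 y'=-0.9492

F_att = 3/2·(g−p) = 3/2·(-16,7) = (-24.0000,10.5000)
o1: d²=37 ≤ ρ²=50; F_rep = 11·(6,1)/37² = (0.0482,0.0080)
o2: d²=58 > ρ²=50 → inactive
F = F_att + ΣF_rep = (-23.9518,10.5080)
p' = p + 1/10·F = (2.6048,-0.9492)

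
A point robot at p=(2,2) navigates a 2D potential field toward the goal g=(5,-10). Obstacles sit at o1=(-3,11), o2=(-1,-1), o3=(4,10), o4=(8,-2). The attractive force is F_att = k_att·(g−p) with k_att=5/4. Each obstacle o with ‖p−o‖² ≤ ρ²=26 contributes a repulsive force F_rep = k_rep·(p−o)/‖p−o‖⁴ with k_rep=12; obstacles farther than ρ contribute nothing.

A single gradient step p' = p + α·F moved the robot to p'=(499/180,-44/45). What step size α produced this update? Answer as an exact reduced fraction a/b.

F_att = 5/4·(g−p) = 5/4·(3,-12) = (3.7500,-15.0000)
o1: d²=106 > ρ²=26 → inactive
o2: d²=18 ≤ ρ²=26; F_rep = 12·(3,3)/18² = (0.1111,0.1111)
o3: d²=68 > ρ²=26 → inactive
o4: d²=52 > ρ²=26 → inactive
F = F_att + ΣF_rep = (3.8611,-14.8889)
Δp = p'−p = (0.7722,-2.9778); α = Δx/Fx = (139/180) / (139/36) = 1/5
check: Δy/Fy = (-134/45) / (-134/9) = 1/5 ✓

α = 1/5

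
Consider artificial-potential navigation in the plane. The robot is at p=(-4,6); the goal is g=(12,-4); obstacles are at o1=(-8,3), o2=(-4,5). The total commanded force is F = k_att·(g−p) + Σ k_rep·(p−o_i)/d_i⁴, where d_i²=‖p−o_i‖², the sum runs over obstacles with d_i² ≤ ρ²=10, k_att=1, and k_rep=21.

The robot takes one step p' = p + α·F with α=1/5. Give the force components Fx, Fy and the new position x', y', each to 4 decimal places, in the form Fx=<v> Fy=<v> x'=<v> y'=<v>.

F_att = 1·(g−p) = 1·(16,-10) = (16.0000,-10.0000)
o1: d²=25 > ρ²=10 → inactive
o2: d²=1 ≤ ρ²=10; F_rep = 21·(0,1)/1² = (0.0000,21.0000)
F = F_att + ΣF_rep = (16.0000,11.0000)
p' = p + 1/5·F = (-0.8000,8.2000)

Fx=16.0000 Fy=11.0000 x'=-0.8000 y'=8.2000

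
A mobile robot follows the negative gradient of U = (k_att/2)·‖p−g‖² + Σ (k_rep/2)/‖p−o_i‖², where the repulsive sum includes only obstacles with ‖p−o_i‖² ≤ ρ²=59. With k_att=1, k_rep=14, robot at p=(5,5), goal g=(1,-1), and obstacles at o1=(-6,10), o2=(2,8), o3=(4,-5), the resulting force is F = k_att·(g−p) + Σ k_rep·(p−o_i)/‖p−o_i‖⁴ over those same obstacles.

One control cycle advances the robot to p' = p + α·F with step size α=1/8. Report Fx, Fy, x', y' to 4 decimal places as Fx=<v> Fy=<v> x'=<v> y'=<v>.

Fx=-3.8704 Fy=-6.1296 x'=4.5162 y'=4.2338

F_att = 1·(g−p) = 1·(-4,-6) = (-4.0000,-6.0000)
o1: d²=146 > ρ²=59 → inactive
o2: d²=18 ≤ ρ²=59; F_rep = 14·(3,-3)/18² = (0.1296,-0.1296)
o3: d²=101 > ρ²=59 → inactive
F = F_att + ΣF_rep = (-3.8704,-6.1296)
p' = p + 1/8·F = (4.5162,4.2338)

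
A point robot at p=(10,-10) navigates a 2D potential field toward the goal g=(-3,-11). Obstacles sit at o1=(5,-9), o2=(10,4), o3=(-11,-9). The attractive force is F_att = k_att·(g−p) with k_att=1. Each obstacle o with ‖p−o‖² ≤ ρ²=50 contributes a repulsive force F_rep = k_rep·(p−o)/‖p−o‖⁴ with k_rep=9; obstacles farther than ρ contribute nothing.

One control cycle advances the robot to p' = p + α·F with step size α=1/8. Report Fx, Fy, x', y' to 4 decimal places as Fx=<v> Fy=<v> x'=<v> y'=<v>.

F_att = 1·(g−p) = 1·(-13,-1) = (-13.0000,-1.0000)
o1: d²=26 ≤ ρ²=50; F_rep = 9·(5,-1)/26² = (0.0666,-0.0133)
o2: d²=196 > ρ²=50 → inactive
o3: d²=442 > ρ²=50 → inactive
F = F_att + ΣF_rep = (-12.9334,-1.0133)
p' = p + 1/8·F = (8.3833,-10.1267)

Fx=-12.9334 Fy=-1.0133 x'=8.3833 y'=-10.1267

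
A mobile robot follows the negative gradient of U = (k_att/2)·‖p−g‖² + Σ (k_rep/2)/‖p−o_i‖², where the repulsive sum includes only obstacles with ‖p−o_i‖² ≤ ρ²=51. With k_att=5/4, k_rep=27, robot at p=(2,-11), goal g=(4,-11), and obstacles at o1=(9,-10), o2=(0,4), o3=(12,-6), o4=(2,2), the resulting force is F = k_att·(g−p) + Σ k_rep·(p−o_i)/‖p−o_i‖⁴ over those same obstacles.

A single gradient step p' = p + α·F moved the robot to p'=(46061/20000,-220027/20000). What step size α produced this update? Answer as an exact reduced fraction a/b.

α = 1/8

F_att = 5/4·(g−p) = 5/4·(2,0) = (2.5000,0.0000)
o1: d²=50 ≤ ρ²=51; F_rep = 27·(-7,-1)/50² = (-0.0756,-0.0108)
o2: d²=229 > ρ²=51 → inactive
o3: d²=125 > ρ²=51 → inactive
o4: d²=169 > ρ²=51 → inactive
F = F_att + ΣF_rep = (2.4244,-0.0108)
Δp = p'−p = (0.3030,-0.0014); α = Δx/Fx = (6061/20000) / (6061/2500) = 1/8
check: Δy/Fy = (-27/20000) / (-27/2500) = 1/8 ✓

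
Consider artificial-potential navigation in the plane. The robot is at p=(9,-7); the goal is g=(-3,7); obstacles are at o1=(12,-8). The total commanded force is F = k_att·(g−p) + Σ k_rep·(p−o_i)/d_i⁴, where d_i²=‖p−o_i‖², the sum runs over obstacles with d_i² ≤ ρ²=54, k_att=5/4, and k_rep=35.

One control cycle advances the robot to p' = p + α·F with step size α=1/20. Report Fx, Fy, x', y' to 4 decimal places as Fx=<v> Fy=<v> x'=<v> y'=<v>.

F_att = 5/4·(g−p) = 5/4·(-12,14) = (-15.0000,17.5000)
o1: d²=10 ≤ ρ²=54; F_rep = 35·(-3,1)/10² = (-1.0500,0.3500)
F = F_att + ΣF_rep = (-16.0500,17.8500)
p' = p + 1/20·F = (8.1975,-6.1075)

Fx=-16.0500 Fy=17.8500 x'=8.1975 y'=-6.1075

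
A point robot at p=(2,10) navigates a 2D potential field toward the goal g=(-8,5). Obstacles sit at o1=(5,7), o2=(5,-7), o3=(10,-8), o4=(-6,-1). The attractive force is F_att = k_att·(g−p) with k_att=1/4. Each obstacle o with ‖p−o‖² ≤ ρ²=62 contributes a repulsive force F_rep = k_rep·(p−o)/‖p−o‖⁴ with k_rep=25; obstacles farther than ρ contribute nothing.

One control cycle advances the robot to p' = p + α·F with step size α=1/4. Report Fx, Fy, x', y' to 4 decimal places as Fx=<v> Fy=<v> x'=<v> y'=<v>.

Fx=-2.7315 Fy=-1.0185 x'=1.3171 y'=9.7454

F_att = 1/4·(g−p) = 1/4·(-10,-5) = (-2.5000,-1.2500)
o1: d²=18 ≤ ρ²=62; F_rep = 25·(-3,3)/18² = (-0.2315,0.2315)
o2: d²=298 > ρ²=62 → inactive
o3: d²=388 > ρ²=62 → inactive
o4: d²=185 > ρ²=62 → inactive
F = F_att + ΣF_rep = (-2.7315,-1.0185)
p' = p + 1/4·F = (1.3171,9.7454)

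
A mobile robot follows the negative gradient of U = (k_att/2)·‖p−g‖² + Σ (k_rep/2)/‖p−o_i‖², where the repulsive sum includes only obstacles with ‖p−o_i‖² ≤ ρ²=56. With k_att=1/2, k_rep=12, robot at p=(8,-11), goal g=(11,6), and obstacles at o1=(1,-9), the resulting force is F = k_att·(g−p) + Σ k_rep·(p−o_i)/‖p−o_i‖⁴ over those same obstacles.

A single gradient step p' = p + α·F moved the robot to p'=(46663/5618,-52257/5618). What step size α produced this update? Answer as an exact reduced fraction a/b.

α = 1/5

F_att = 1/2·(g−p) = 1/2·(3,17) = (1.5000,8.5000)
o1: d²=53 ≤ ρ²=56; F_rep = 12·(7,-2)/53² = (0.0299,-0.0085)
F = F_att + ΣF_rep = (1.5299,8.4915)
Δp = p'−p = (0.3060,1.6983); α = Δx/Fx = (1719/5618) / (8595/5618) = 1/5
check: Δy/Fy = (9541/5618) / (47705/5618) = 1/5 ✓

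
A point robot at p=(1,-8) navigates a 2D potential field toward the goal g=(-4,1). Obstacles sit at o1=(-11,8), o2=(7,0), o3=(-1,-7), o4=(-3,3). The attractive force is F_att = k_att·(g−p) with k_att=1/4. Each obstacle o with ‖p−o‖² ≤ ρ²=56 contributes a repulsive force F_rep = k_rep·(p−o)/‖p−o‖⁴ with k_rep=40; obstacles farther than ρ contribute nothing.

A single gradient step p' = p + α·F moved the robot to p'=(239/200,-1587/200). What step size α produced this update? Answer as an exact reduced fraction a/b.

F_att = 1/4·(g−p) = 1/4·(-5,9) = (-1.2500,2.2500)
o1: d²=400 > ρ²=56 → inactive
o2: d²=100 > ρ²=56 → inactive
o3: d²=5 ≤ ρ²=56; F_rep = 40·(2,-1)/5² = (3.2000,-1.6000)
o4: d²=137 > ρ²=56 → inactive
F = F_att + ΣF_rep = (1.9500,0.6500)
Δp = p'−p = (0.1950,0.0650); α = Δx/Fx = (39/200) / (39/20) = 1/10
check: Δy/Fy = (13/200) / (13/20) = 1/10 ✓

α = 1/10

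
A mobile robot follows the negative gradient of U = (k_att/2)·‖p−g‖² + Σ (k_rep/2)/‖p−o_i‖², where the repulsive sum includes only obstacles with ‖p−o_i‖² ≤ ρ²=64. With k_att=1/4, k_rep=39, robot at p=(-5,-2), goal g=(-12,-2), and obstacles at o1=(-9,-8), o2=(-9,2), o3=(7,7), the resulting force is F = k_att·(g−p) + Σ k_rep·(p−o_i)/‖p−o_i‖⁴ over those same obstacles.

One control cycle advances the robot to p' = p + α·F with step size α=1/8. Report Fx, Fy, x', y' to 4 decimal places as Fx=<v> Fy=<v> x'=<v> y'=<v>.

Fx=-1.5400 Fy=-0.0658 x'=-5.1925 y'=-2.0082

F_att = 1/4·(g−p) = 1/4·(-7,0) = (-1.7500,0.0000)
o1: d²=52 ≤ ρ²=64; F_rep = 39·(4,6)/52² = (0.0577,0.0865)
o2: d²=32 ≤ ρ²=64; F_rep = 39·(4,-4)/32² = (0.1523,-0.1523)
o3: d²=225 > ρ²=64 → inactive
F = F_att + ΣF_rep = (-1.5400,-0.0658)
p' = p + 1/8·F = (-5.1925,-2.0082)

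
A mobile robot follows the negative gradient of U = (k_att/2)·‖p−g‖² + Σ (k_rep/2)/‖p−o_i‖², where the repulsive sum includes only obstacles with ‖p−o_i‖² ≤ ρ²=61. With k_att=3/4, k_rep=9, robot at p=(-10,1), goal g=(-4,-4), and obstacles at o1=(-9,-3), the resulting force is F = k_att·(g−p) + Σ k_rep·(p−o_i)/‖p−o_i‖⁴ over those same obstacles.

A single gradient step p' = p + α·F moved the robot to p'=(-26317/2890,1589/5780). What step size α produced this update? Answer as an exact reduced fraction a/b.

F_att = 3/4·(g−p) = 3/4·(6,-5) = (4.5000,-3.7500)
o1: d²=17 ≤ ρ²=61; F_rep = 9·(-1,4)/17² = (-0.0311,0.1246)
F = F_att + ΣF_rep = (4.4689,-3.6254)
Δp = p'−p = (0.8938,-0.7251); α = Δx/Fx = (2583/2890) / (2583/578) = 1/5
check: Δy/Fy = (-4191/5780) / (-4191/1156) = 1/5 ✓

α = 1/5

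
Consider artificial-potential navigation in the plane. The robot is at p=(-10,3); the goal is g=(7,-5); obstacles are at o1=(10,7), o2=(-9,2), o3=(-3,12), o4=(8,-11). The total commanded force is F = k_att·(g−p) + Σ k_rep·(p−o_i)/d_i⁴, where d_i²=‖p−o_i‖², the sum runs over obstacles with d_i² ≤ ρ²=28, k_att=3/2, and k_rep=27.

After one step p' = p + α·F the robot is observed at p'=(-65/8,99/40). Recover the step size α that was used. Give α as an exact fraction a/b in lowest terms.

F_att = 3/2·(g−p) = 3/2·(17,-8) = (25.5000,-12.0000)
o1: d²=416 > ρ²=28 → inactive
o2: d²=2 ≤ ρ²=28; F_rep = 27·(-1,1)/2² = (-6.7500,6.7500)
o3: d²=130 > ρ²=28 → inactive
o4: d²=520 > ρ²=28 → inactive
F = F_att + ΣF_rep = (18.7500,-5.2500)
Δp = p'−p = (1.8750,-0.5250); α = Δx/Fx = (15/8) / (75/4) = 1/10
check: Δy/Fy = (-21/40) / (-21/4) = 1/10 ✓

α = 1/10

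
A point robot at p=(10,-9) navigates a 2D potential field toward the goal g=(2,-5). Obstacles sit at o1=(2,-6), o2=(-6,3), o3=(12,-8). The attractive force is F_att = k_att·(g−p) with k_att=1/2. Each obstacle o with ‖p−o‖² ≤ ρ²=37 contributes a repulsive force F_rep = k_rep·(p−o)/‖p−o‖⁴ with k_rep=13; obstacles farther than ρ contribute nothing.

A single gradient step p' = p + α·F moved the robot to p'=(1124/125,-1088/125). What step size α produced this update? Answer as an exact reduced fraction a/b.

α = 1/5

F_att = 1/2·(g−p) = 1/2·(-8,4) = (-4.0000,2.0000)
o1: d²=73 > ρ²=37 → inactive
o2: d²=400 > ρ²=37 → inactive
o3: d²=5 ≤ ρ²=37; F_rep = 13·(-2,-1)/5² = (-1.0400,-0.5200)
F = F_att + ΣF_rep = (-5.0400,1.4800)
Δp = p'−p = (-1.0080,0.2960); α = Δx/Fx = (-126/125) / (-126/25) = 1/5
check: Δy/Fy = (37/125) / (37/25) = 1/5 ✓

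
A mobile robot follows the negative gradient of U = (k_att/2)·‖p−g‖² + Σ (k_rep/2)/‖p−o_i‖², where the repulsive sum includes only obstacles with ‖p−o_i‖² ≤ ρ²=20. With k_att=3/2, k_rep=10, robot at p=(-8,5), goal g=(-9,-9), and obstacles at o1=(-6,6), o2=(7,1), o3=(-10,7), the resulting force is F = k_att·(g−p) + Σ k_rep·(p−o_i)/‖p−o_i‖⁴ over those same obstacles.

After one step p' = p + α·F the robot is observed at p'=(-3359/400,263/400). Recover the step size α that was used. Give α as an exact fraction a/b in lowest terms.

α = 1/5

F_att = 3/2·(g−p) = 3/2·(-1,-14) = (-1.5000,-21.0000)
o1: d²=5 ≤ ρ²=20; F_rep = 10·(-2,-1)/5² = (-0.8000,-0.4000)
o2: d²=241 > ρ²=20 → inactive
o3: d²=8 ≤ ρ²=20; F_rep = 10·(2,-2)/8² = (0.3125,-0.3125)
F = F_att + ΣF_rep = (-1.9875,-21.7125)
Δp = p'−p = (-0.3975,-4.3425); α = Δx/Fx = (-159/400) / (-159/80) = 1/5
check: Δy/Fy = (-1737/400) / (-1737/80) = 1/5 ✓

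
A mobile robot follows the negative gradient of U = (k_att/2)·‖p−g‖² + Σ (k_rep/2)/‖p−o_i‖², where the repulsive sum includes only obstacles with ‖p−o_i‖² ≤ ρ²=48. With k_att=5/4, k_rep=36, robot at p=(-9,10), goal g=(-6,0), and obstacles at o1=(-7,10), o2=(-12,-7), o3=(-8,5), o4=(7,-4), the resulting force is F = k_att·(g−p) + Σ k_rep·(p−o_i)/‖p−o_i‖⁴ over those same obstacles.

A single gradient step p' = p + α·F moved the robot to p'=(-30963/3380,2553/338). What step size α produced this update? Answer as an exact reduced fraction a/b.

F_att = 5/4·(g−p) = 5/4·(3,-10) = (3.7500,-12.5000)
o1: d²=4 ≤ ρ²=48; F_rep = 36·(-2,0)/4² = (-4.5000,0.0000)
o2: d²=298 > ρ²=48 → inactive
o3: d²=26 ≤ ρ²=48; F_rep = 36·(-1,5)/26² = (-0.0533,0.2663)
o4: d²=452 > ρ²=48 → inactive
F = F_att + ΣF_rep = (-0.8033,-12.2337)
Δp = p'−p = (-0.1607,-2.4467); α = Δx/Fx = (-543/3380) / (-543/676) = 1/5
check: Δy/Fy = (-827/338) / (-4135/338) = 1/5 ✓

α = 1/5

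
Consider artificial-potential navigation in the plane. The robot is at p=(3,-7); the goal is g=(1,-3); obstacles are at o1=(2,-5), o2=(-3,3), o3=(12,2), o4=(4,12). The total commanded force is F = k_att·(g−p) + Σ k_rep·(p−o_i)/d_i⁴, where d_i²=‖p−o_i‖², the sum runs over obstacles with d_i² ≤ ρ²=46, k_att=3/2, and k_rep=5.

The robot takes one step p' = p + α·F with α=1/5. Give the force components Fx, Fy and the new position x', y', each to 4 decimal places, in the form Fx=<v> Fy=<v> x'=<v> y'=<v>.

F_att = 3/2·(g−p) = 3/2·(-2,4) = (-3.0000,6.0000)
o1: d²=5 ≤ ρ²=46; F_rep = 5·(1,-2)/5² = (0.2000,-0.4000)
o2: d²=136 > ρ²=46 → inactive
o3: d²=162 > ρ²=46 → inactive
o4: d²=362 > ρ²=46 → inactive
F = F_att + ΣF_rep = (-2.8000,5.6000)
p' = p + 1/5·F = (2.4400,-5.8800)

Fx=-2.8000 Fy=5.6000 x'=2.4400 y'=-5.8800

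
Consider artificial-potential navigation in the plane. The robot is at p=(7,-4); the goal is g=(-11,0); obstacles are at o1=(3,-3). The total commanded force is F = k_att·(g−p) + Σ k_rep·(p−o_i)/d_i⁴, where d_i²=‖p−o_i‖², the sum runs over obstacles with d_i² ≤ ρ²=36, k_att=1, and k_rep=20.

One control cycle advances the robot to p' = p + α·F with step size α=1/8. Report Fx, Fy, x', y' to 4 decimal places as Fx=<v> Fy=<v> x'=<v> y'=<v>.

F_att = 1·(g−p) = 1·(-18,4) = (-18.0000,4.0000)
o1: d²=17 ≤ ρ²=36; F_rep = 20·(4,-1)/17² = (0.2768,-0.0692)
F = F_att + ΣF_rep = (-17.7232,3.9308)
p' = p + 1/8·F = (4.7846,-3.5087)

Fx=-17.7232 Fy=3.9308 x'=4.7846 y'=-3.5087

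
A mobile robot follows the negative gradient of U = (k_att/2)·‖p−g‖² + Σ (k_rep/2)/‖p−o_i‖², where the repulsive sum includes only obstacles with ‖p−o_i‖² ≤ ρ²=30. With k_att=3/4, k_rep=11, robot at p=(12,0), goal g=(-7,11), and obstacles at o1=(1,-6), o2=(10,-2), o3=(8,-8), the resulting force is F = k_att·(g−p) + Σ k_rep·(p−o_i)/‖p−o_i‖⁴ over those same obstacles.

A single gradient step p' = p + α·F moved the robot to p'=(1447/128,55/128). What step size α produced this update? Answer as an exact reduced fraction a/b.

α = 1/20

F_att = 3/4·(g−p) = 3/4·(-19,11) = (-14.2500,8.2500)
o1: d²=157 > ρ²=30 → inactive
o2: d²=8 ≤ ρ²=30; F_rep = 11·(2,2)/8² = (0.3438,0.3438)
o3: d²=80 > ρ²=30 → inactive
F = F_att + ΣF_rep = (-13.9062,8.5938)
Δp = p'−p = (-0.6953,0.4297); α = Δx/Fx = (-89/128) / (-445/32) = 1/20
check: Δy/Fy = (55/128) / (275/32) = 1/20 ✓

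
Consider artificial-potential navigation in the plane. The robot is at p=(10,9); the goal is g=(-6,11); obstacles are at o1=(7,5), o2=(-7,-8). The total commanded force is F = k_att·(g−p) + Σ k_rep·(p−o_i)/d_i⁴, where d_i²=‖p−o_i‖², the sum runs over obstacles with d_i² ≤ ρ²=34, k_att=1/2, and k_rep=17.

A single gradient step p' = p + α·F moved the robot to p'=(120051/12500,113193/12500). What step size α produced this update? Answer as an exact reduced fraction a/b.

α = 1/20

F_att = 1/2·(g−p) = 1/2·(-16,2) = (-8.0000,1.0000)
o1: d²=25 ≤ ρ²=34; F_rep = 17·(3,4)/25² = (0.0816,0.1088)
o2: d²=578 > ρ²=34 → inactive
F = F_att + ΣF_rep = (-7.9184,1.1088)
Δp = p'−p = (-0.3959,0.0554); α = Δx/Fx = (-4949/12500) / (-4949/625) = 1/20
check: Δy/Fy = (693/12500) / (693/625) = 1/20 ✓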